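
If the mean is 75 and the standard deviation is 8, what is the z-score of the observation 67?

-1

Step 1: Recall the z-score formula: z = (x - mu) / sigma
Step 2: Substitute values: z = (67 - 75) / 8
Step 3: z = -8 / 8 = -1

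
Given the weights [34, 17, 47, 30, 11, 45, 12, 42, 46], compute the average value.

31.5556

Step 1: Sum all values: 34 + 17 + 47 + 30 + 11 + 45 + 12 + 42 + 46 = 284
Step 2: Count the number of values: n = 9
Step 3: Mean = sum / n = 284 / 9 = 31.5556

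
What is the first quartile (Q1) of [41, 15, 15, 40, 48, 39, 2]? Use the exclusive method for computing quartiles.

15

Step 1: Sort the data: [2, 15, 15, 39, 40, 41, 48]
Step 2: n = 7
Step 3: Using the exclusive quartile method:
  Q1 = 15
  Q2 (median) = 39
  Q3 = 41
  IQR = Q3 - Q1 = 41 - 15 = 26
Step 4: Q1 = 15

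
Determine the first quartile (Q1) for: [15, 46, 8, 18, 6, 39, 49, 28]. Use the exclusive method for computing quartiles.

9.75

Step 1: Sort the data: [6, 8, 15, 18, 28, 39, 46, 49]
Step 2: n = 8
Step 3: Using the exclusive quartile method:
  Q1 = 9.75
  Q2 (median) = 23
  Q3 = 44.25
  IQR = Q3 - Q1 = 44.25 - 9.75 = 34.5
Step 4: Q1 = 9.75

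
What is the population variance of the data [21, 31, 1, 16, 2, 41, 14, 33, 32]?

177.7284

Step 1: Compute the mean: (21 + 31 + 1 + 16 + 2 + 41 + 14 + 33 + 32) / 9 = 21.2222
Step 2: Compute squared deviations from the mean:
  (21 - 21.2222)^2 = 0.0494
  (31 - 21.2222)^2 = 95.6049
  (1 - 21.2222)^2 = 408.9383
  (16 - 21.2222)^2 = 27.2716
  (2 - 21.2222)^2 = 369.4938
  (41 - 21.2222)^2 = 391.1605
  (14 - 21.2222)^2 = 52.1605
  (33 - 21.2222)^2 = 138.716
  (32 - 21.2222)^2 = 116.1605
Step 3: Sum of squared deviations = 1599.5556
Step 4: Population variance = 1599.5556 / 9 = 177.7284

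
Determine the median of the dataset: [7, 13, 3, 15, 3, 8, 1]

7

Step 1: Sort the data in ascending order: [1, 3, 3, 7, 8, 13, 15]
Step 2: The number of values is n = 7.
Step 3: Since n is odd, the median is the middle value at position 4: 7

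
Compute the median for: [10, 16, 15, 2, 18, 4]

12.5

Step 1: Sort the data in ascending order: [2, 4, 10, 15, 16, 18]
Step 2: The number of values is n = 6.
Step 3: Since n is even, the median is the average of positions 3 and 4:
  Median = (10 + 15) / 2 = 12.5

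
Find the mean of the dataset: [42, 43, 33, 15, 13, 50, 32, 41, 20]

32.1111

Step 1: Sum all values: 42 + 43 + 33 + 15 + 13 + 50 + 32 + 41 + 20 = 289
Step 2: Count the number of values: n = 9
Step 3: Mean = sum / n = 289 / 9 = 32.1111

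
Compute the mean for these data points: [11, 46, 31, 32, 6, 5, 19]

21.4286

Step 1: Sum all values: 11 + 46 + 31 + 32 + 6 + 5 + 19 = 150
Step 2: Count the number of values: n = 7
Step 3: Mean = sum / n = 150 / 7 = 21.4286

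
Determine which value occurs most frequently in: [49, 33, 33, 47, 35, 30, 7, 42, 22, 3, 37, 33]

33

Step 1: Count the frequency of each value:
  3: appears 1 time(s)
  7: appears 1 time(s)
  22: appears 1 time(s)
  30: appears 1 time(s)
  33: appears 3 time(s)
  35: appears 1 time(s)
  37: appears 1 time(s)
  42: appears 1 time(s)
  47: appears 1 time(s)
  49: appears 1 time(s)
Step 2: The value 33 appears most frequently (3 times).
Step 3: Mode = 33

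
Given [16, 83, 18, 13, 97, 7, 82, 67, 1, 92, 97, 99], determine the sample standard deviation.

40.8456

Step 1: Compute the mean: 56
Step 2: Sum of squared deviations from the mean: 18352
Step 3: Sample variance = 18352 / 11 = 1668.3636
Step 4: Standard deviation = sqrt(1668.3636) = 40.8456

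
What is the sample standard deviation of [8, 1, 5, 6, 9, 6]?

2.7869

Step 1: Compute the mean: 5.8333
Step 2: Sum of squared deviations from the mean: 38.8333
Step 3: Sample variance = 38.8333 / 5 = 7.7667
Step 4: Standard deviation = sqrt(7.7667) = 2.7869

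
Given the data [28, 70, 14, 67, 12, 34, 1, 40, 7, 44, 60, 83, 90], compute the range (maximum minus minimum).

89

Step 1: Identify the maximum value: max = 90
Step 2: Identify the minimum value: min = 1
Step 3: Range = max - min = 90 - 1 = 89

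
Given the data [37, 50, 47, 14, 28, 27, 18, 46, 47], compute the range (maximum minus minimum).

36

Step 1: Identify the maximum value: max = 50
Step 2: Identify the minimum value: min = 14
Step 3: Range = max - min = 50 - 14 = 36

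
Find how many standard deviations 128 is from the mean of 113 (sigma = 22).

0.6818

Step 1: Recall the z-score formula: z = (x - mu) / sigma
Step 2: Substitute values: z = (128 - 113) / 22
Step 3: z = 15 / 22 = 0.6818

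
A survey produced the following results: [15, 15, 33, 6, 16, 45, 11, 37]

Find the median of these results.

15.5

Step 1: Sort the data in ascending order: [6, 11, 15, 15, 16, 33, 37, 45]
Step 2: The number of values is n = 8.
Step 3: Since n is even, the median is the average of positions 4 and 5:
  Median = (15 + 16) / 2 = 15.5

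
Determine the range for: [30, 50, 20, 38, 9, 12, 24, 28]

41

Step 1: Identify the maximum value: max = 50
Step 2: Identify the minimum value: min = 9
Step 3: Range = max - min = 50 - 9 = 41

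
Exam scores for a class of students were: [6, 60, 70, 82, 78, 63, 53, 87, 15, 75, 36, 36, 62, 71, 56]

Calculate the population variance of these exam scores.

532.4889

Step 1: Compute the mean: (6 + 60 + 70 + 82 + 78 + 63 + 53 + 87 + 15 + 75 + 36 + 36 + 62 + 71 + 56) / 15 = 56.6667
Step 2: Compute squared deviations from the mean:
  (6 - 56.6667)^2 = 2567.1111
  (60 - 56.6667)^2 = 11.1111
  (70 - 56.6667)^2 = 177.7778
  (82 - 56.6667)^2 = 641.7778
  (78 - 56.6667)^2 = 455.1111
  (63 - 56.6667)^2 = 40.1111
  (53 - 56.6667)^2 = 13.4444
  (87 - 56.6667)^2 = 920.1111
  (15 - 56.6667)^2 = 1736.1111
  (75 - 56.6667)^2 = 336.1111
  (36 - 56.6667)^2 = 427.1111
  (36 - 56.6667)^2 = 427.1111
  (62 - 56.6667)^2 = 28.4444
  (71 - 56.6667)^2 = 205.4444
  (56 - 56.6667)^2 = 0.4444
Step 3: Sum of squared deviations = 7987.3333
Step 4: Population variance = 7987.3333 / 15 = 532.4889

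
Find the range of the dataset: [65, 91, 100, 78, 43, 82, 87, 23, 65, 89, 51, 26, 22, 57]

78

Step 1: Identify the maximum value: max = 100
Step 2: Identify the minimum value: min = 22
Step 3: Range = max - min = 100 - 22 = 78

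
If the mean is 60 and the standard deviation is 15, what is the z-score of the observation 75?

1

Step 1: Recall the z-score formula: z = (x - mu) / sigma
Step 2: Substitute values: z = (75 - 60) / 15
Step 3: z = 15 / 15 = 1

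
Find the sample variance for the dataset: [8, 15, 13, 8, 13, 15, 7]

12.2381

Step 1: Compute the mean: (8 + 15 + 13 + 8 + 13 + 15 + 7) / 7 = 11.2857
Step 2: Compute squared deviations from the mean:
  (8 - 11.2857)^2 = 10.7959
  (15 - 11.2857)^2 = 13.7959
  (13 - 11.2857)^2 = 2.9388
  (8 - 11.2857)^2 = 10.7959
  (13 - 11.2857)^2 = 2.9388
  (15 - 11.2857)^2 = 13.7959
  (7 - 11.2857)^2 = 18.3673
Step 3: Sum of squared deviations = 73.4286
Step 4: Sample variance = 73.4286 / 6 = 12.2381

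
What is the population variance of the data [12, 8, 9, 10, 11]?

2

Step 1: Compute the mean: (12 + 8 + 9 + 10 + 11) / 5 = 10
Step 2: Compute squared deviations from the mean:
  (12 - 10)^2 = 4
  (8 - 10)^2 = 4
  (9 - 10)^2 = 1
  (10 - 10)^2 = 0
  (11 - 10)^2 = 1
Step 3: Sum of squared deviations = 10
Step 4: Population variance = 10 / 5 = 2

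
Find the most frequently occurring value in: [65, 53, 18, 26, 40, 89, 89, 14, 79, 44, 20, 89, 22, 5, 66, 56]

89

Step 1: Count the frequency of each value:
  5: appears 1 time(s)
  14: appears 1 time(s)
  18: appears 1 time(s)
  20: appears 1 time(s)
  22: appears 1 time(s)
  26: appears 1 time(s)
  40: appears 1 time(s)
  44: appears 1 time(s)
  53: appears 1 time(s)
  56: appears 1 time(s)
  65: appears 1 time(s)
  66: appears 1 time(s)
  79: appears 1 time(s)
  89: appears 3 time(s)
Step 2: The value 89 appears most frequently (3 times).
Step 3: Mode = 89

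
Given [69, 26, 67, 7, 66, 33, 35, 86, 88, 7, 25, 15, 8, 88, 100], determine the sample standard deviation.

33.7343

Step 1: Compute the mean: 48
Step 2: Sum of squared deviations from the mean: 15932
Step 3: Sample variance = 15932 / 14 = 1138
Step 4: Standard deviation = sqrt(1138) = 33.7343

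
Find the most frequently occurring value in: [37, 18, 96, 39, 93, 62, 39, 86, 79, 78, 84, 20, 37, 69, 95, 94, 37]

37

Step 1: Count the frequency of each value:
  18: appears 1 time(s)
  20: appears 1 time(s)
  37: appears 3 time(s)
  39: appears 2 time(s)
  62: appears 1 time(s)
  69: appears 1 time(s)
  78: appears 1 time(s)
  79: appears 1 time(s)
  84: appears 1 time(s)
  86: appears 1 time(s)
  93: appears 1 time(s)
  94: appears 1 time(s)
  95: appears 1 time(s)
  96: appears 1 time(s)
Step 2: The value 37 appears most frequently (3 times).
Step 3: Mode = 37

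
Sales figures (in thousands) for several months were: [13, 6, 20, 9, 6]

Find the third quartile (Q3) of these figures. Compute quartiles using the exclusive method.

16.5

Step 1: Sort the data: [6, 6, 9, 13, 20]
Step 2: n = 5
Step 3: Using the exclusive quartile method:
  Q1 = 6
  Q2 (median) = 9
  Q3 = 16.5
  IQR = Q3 - Q1 = 16.5 - 6 = 10.5
Step 4: Q3 = 16.5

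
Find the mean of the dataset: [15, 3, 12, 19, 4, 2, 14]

9.8571

Step 1: Sum all values: 15 + 3 + 12 + 19 + 4 + 2 + 14 = 69
Step 2: Count the number of values: n = 7
Step 3: Mean = sum / n = 69 / 7 = 9.8571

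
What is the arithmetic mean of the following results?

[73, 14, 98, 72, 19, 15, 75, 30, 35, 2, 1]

39.4545

Step 1: Sum all values: 73 + 14 + 98 + 72 + 19 + 15 + 75 + 30 + 35 + 2 + 1 = 434
Step 2: Count the number of values: n = 11
Step 3: Mean = sum / n = 434 / 11 = 39.4545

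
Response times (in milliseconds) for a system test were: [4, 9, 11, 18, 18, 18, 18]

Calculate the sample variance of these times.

32.9048

Step 1: Compute the mean: (4 + 9 + 11 + 18 + 18 + 18 + 18) / 7 = 13.7143
Step 2: Compute squared deviations from the mean:
  (4 - 13.7143)^2 = 94.3673
  (9 - 13.7143)^2 = 22.2245
  (11 - 13.7143)^2 = 7.3673
  (18 - 13.7143)^2 = 18.3673
  (18 - 13.7143)^2 = 18.3673
  (18 - 13.7143)^2 = 18.3673
  (18 - 13.7143)^2 = 18.3673
Step 3: Sum of squared deviations = 197.4286
Step 4: Sample variance = 197.4286 / 6 = 32.9048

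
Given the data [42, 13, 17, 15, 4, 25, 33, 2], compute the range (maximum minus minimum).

40

Step 1: Identify the maximum value: max = 42
Step 2: Identify the minimum value: min = 2
Step 3: Range = max - min = 42 - 2 = 40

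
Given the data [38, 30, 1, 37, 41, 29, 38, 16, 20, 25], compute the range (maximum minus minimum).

40

Step 1: Identify the maximum value: max = 41
Step 2: Identify the minimum value: min = 1
Step 3: Range = max - min = 41 - 1 = 40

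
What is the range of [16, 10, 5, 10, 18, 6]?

13

Step 1: Identify the maximum value: max = 18
Step 2: Identify the minimum value: min = 5
Step 3: Range = max - min = 18 - 5 = 13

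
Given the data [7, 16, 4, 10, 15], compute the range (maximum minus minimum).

12

Step 1: Identify the maximum value: max = 16
Step 2: Identify the minimum value: min = 4
Step 3: Range = max - min = 16 - 4 = 12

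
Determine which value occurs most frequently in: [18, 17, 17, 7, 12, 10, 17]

17

Step 1: Count the frequency of each value:
  7: appears 1 time(s)
  10: appears 1 time(s)
  12: appears 1 time(s)
  17: appears 3 time(s)
  18: appears 1 time(s)
Step 2: The value 17 appears most frequently (3 times).
Step 3: Mode = 17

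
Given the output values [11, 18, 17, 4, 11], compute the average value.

12.2

Step 1: Sum all values: 11 + 18 + 17 + 4 + 11 = 61
Step 2: Count the number of values: n = 5
Step 3: Mean = sum / n = 61 / 5 = 12.2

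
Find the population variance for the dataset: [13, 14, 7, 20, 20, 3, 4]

43.102

Step 1: Compute the mean: (13 + 14 + 7 + 20 + 20 + 3 + 4) / 7 = 11.5714
Step 2: Compute squared deviations from the mean:
  (13 - 11.5714)^2 = 2.0408
  (14 - 11.5714)^2 = 5.898
  (7 - 11.5714)^2 = 20.898
  (20 - 11.5714)^2 = 71.0408
  (20 - 11.5714)^2 = 71.0408
  (3 - 11.5714)^2 = 73.4694
  (4 - 11.5714)^2 = 57.3265
Step 3: Sum of squared deviations = 301.7143
Step 4: Population variance = 301.7143 / 7 = 43.102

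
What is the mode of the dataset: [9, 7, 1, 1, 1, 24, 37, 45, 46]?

1

Step 1: Count the frequency of each value:
  1: appears 3 time(s)
  7: appears 1 time(s)
  9: appears 1 time(s)
  24: appears 1 time(s)
  37: appears 1 time(s)
  45: appears 1 time(s)
  46: appears 1 time(s)
Step 2: The value 1 appears most frequently (3 times).
Step 3: Mode = 1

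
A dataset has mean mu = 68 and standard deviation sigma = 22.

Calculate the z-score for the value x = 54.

-0.6364

Step 1: Recall the z-score formula: z = (x - mu) / sigma
Step 2: Substitute values: z = (54 - 68) / 22
Step 3: z = -14 / 22 = -0.6364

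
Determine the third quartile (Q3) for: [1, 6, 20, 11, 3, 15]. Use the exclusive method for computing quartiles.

16.25

Step 1: Sort the data: [1, 3, 6, 11, 15, 20]
Step 2: n = 6
Step 3: Using the exclusive quartile method:
  Q1 = 2.5
  Q2 (median) = 8.5
  Q3 = 16.25
  IQR = Q3 - Q1 = 16.25 - 2.5 = 13.75
Step 4: Q3 = 16.25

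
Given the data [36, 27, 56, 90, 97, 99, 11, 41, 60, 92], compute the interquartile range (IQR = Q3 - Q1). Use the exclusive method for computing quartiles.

59.5

Step 1: Sort the data: [11, 27, 36, 41, 56, 60, 90, 92, 97, 99]
Step 2: n = 10
Step 3: Using the exclusive quartile method:
  Q1 = 33.75
  Q2 (median) = 58
  Q3 = 93.25
  IQR = Q3 - Q1 = 93.25 - 33.75 = 59.5
Step 4: IQR = 59.5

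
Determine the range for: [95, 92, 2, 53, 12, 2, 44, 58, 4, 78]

93

Step 1: Identify the maximum value: max = 95
Step 2: Identify the minimum value: min = 2
Step 3: Range = max - min = 95 - 2 = 93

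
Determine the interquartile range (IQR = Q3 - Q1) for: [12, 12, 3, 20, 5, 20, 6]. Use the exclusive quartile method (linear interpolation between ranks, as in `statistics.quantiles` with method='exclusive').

15

Step 1: Sort the data: [3, 5, 6, 12, 12, 20, 20]
Step 2: n = 7
Step 3: Using the exclusive quartile method:
  Q1 = 5
  Q2 (median) = 12
  Q3 = 20
  IQR = Q3 - Q1 = 20 - 5 = 15
Step 4: IQR = 15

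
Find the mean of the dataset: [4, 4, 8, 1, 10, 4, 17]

6.8571

Step 1: Sum all values: 4 + 4 + 8 + 1 + 10 + 4 + 17 = 48
Step 2: Count the number of values: n = 7
Step 3: Mean = sum / n = 48 / 7 = 6.8571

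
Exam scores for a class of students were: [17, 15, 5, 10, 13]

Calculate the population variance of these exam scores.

17.6

Step 1: Compute the mean: (17 + 15 + 5 + 10 + 13) / 5 = 12
Step 2: Compute squared deviations from the mean:
  (17 - 12)^2 = 25
  (15 - 12)^2 = 9
  (5 - 12)^2 = 49
  (10 - 12)^2 = 4
  (13 - 12)^2 = 1
Step 3: Sum of squared deviations = 88
Step 4: Population variance = 88 / 5 = 17.6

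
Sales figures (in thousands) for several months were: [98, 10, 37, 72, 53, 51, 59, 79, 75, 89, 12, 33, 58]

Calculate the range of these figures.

88

Step 1: Identify the maximum value: max = 98
Step 2: Identify the minimum value: min = 10
Step 3: Range = max - min = 98 - 10 = 88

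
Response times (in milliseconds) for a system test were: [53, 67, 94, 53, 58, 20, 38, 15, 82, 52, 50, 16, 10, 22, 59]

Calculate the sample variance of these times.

641.2095

Step 1: Compute the mean: (53 + 67 + 94 + 53 + 58 + 20 + 38 + 15 + 82 + 52 + 50 + 16 + 10 + 22 + 59) / 15 = 45.9333
Step 2: Compute squared deviations from the mean:
  (53 - 45.9333)^2 = 49.9378
  (67 - 45.9333)^2 = 443.8044
  (94 - 45.9333)^2 = 2310.4044
  (53 - 45.9333)^2 = 49.9378
  (58 - 45.9333)^2 = 145.6044
  (20 - 45.9333)^2 = 672.5378
  (38 - 45.9333)^2 = 62.9378
  (15 - 45.9333)^2 = 956.8711
  (82 - 45.9333)^2 = 1300.8044
  (52 - 45.9333)^2 = 36.8044
  (50 - 45.9333)^2 = 16.5378
  (16 - 45.9333)^2 = 896.0044
  (10 - 45.9333)^2 = 1291.2044
  (22 - 45.9333)^2 = 572.8044
  (59 - 45.9333)^2 = 170.7378
Step 3: Sum of squared deviations = 8976.9333
Step 4: Sample variance = 8976.9333 / 14 = 641.2095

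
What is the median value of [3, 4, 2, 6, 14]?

4

Step 1: Sort the data in ascending order: [2, 3, 4, 6, 14]
Step 2: The number of values is n = 5.
Step 3: Since n is odd, the median is the middle value at position 3: 4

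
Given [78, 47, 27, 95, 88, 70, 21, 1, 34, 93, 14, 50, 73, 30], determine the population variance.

909.3929

Step 1: Compute the mean: (78 + 47 + 27 + 95 + 88 + 70 + 21 + 1 + 34 + 93 + 14 + 50 + 73 + 30) / 14 = 51.5
Step 2: Compute squared deviations from the mean:
  (78 - 51.5)^2 = 702.25
  (47 - 51.5)^2 = 20.25
  (27 - 51.5)^2 = 600.25
  (95 - 51.5)^2 = 1892.25
  (88 - 51.5)^2 = 1332.25
  (70 - 51.5)^2 = 342.25
  (21 - 51.5)^2 = 930.25
  (1 - 51.5)^2 = 2550.25
  (34 - 51.5)^2 = 306.25
  (93 - 51.5)^2 = 1722.25
  (14 - 51.5)^2 = 1406.25
  (50 - 51.5)^2 = 2.25
  (73 - 51.5)^2 = 462.25
  (30 - 51.5)^2 = 462.25
Step 3: Sum of squared deviations = 12731.5
Step 4: Population variance = 12731.5 / 14 = 909.3929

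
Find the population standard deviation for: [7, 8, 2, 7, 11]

2.8983

Step 1: Compute the mean: 7
Step 2: Sum of squared deviations from the mean: 42
Step 3: Population variance = 42 / 5 = 8.4
Step 4: Standard deviation = sqrt(8.4) = 2.8983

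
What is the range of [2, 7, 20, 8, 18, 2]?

18

Step 1: Identify the maximum value: max = 20
Step 2: Identify the minimum value: min = 2
Step 3: Range = max - min = 20 - 2 = 18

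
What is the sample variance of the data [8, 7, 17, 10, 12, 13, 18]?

17.8095

Step 1: Compute the mean: (8 + 7 + 17 + 10 + 12 + 13 + 18) / 7 = 12.1429
Step 2: Compute squared deviations from the mean:
  (8 - 12.1429)^2 = 17.1633
  (7 - 12.1429)^2 = 26.449
  (17 - 12.1429)^2 = 23.5918
  (10 - 12.1429)^2 = 4.5918
  (12 - 12.1429)^2 = 0.0204
  (13 - 12.1429)^2 = 0.7347
  (18 - 12.1429)^2 = 34.3061
Step 3: Sum of squared deviations = 106.8571
Step 4: Sample variance = 106.8571 / 6 = 17.8095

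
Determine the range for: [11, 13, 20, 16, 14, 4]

16

Step 1: Identify the maximum value: max = 20
Step 2: Identify the minimum value: min = 4
Step 3: Range = max - min = 20 - 4 = 16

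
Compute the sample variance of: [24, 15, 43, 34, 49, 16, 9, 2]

277.1429

Step 1: Compute the mean: (24 + 15 + 43 + 34 + 49 + 16 + 9 + 2) / 8 = 24
Step 2: Compute squared deviations from the mean:
  (24 - 24)^2 = 0
  (15 - 24)^2 = 81
  (43 - 24)^2 = 361
  (34 - 24)^2 = 100
  (49 - 24)^2 = 625
  (16 - 24)^2 = 64
  (9 - 24)^2 = 225
  (2 - 24)^2 = 484
Step 3: Sum of squared deviations = 1940
Step 4: Sample variance = 1940 / 7 = 277.1429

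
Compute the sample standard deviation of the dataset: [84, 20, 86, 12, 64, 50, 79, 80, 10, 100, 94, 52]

32.1119

Step 1: Compute the mean: 60.9167
Step 2: Sum of squared deviations from the mean: 11342.9167
Step 3: Sample variance = 11342.9167 / 11 = 1031.1742
Step 4: Standard deviation = sqrt(1031.1742) = 32.1119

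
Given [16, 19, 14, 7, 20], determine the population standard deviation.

4.6217

Step 1: Compute the mean: 15.2
Step 2: Sum of squared deviations from the mean: 106.8
Step 3: Population variance = 106.8 / 5 = 21.36
Step 4: Standard deviation = sqrt(21.36) = 4.6217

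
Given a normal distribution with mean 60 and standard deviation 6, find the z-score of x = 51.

-1.5

Step 1: Recall the z-score formula: z = (x - mu) / sigma
Step 2: Substitute values: z = (51 - 60) / 6
Step 3: z = -9 / 6 = -1.5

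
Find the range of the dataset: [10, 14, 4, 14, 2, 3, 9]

12

Step 1: Identify the maximum value: max = 14
Step 2: Identify the minimum value: min = 2
Step 3: Range = max - min = 14 - 2 = 12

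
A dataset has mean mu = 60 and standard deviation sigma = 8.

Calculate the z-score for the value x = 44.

-2

Step 1: Recall the z-score formula: z = (x - mu) / sigma
Step 2: Substitute values: z = (44 - 60) / 8
Step 3: z = -16 / 8 = -2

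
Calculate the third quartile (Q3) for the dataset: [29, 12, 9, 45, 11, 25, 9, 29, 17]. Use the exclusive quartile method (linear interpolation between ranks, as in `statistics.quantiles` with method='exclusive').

29

Step 1: Sort the data: [9, 9, 11, 12, 17, 25, 29, 29, 45]
Step 2: n = 9
Step 3: Using the exclusive quartile method:
  Q1 = 10
  Q2 (median) = 17
  Q3 = 29
  IQR = Q3 - Q1 = 29 - 10 = 19
Step 4: Q3 = 29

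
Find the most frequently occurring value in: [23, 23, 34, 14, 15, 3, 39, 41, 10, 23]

23

Step 1: Count the frequency of each value:
  3: appears 1 time(s)
  10: appears 1 time(s)
  14: appears 1 time(s)
  15: appears 1 time(s)
  23: appears 3 time(s)
  34: appears 1 time(s)
  39: appears 1 time(s)
  41: appears 1 time(s)
Step 2: The value 23 appears most frequently (3 times).
Step 3: Mode = 23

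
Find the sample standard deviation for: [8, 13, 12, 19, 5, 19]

5.6804

Step 1: Compute the mean: 12.6667
Step 2: Sum of squared deviations from the mean: 161.3333
Step 3: Sample variance = 161.3333 / 5 = 32.2667
Step 4: Standard deviation = sqrt(32.2667) = 5.6804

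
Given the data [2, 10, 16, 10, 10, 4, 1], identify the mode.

10

Step 1: Count the frequency of each value:
  1: appears 1 time(s)
  2: appears 1 time(s)
  4: appears 1 time(s)
  10: appears 3 time(s)
  16: appears 1 time(s)
Step 2: The value 10 appears most frequently (3 times).
Step 3: Mode = 10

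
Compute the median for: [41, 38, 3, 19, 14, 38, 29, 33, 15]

29

Step 1: Sort the data in ascending order: [3, 14, 15, 19, 29, 33, 38, 38, 41]
Step 2: The number of values is n = 9.
Step 3: Since n is odd, the median is the middle value at position 5: 29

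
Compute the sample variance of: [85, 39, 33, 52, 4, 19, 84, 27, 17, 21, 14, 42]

679.7197

Step 1: Compute the mean: (85 + 39 + 33 + 52 + 4 + 19 + 84 + 27 + 17 + 21 + 14 + 42) / 12 = 36.4167
Step 2: Compute squared deviations from the mean:
  (85 - 36.4167)^2 = 2360.3403
  (39 - 36.4167)^2 = 6.6736
  (33 - 36.4167)^2 = 11.6736
  (52 - 36.4167)^2 = 242.8403
  (4 - 36.4167)^2 = 1050.8403
  (19 - 36.4167)^2 = 303.3403
  (84 - 36.4167)^2 = 2264.1736
  (27 - 36.4167)^2 = 88.6736
  (17 - 36.4167)^2 = 377.0069
  (21 - 36.4167)^2 = 237.6736
  (14 - 36.4167)^2 = 502.5069
  (42 - 36.4167)^2 = 31.1736
Step 3: Sum of squared deviations = 7476.9167
Step 4: Sample variance = 7476.9167 / 11 = 679.7197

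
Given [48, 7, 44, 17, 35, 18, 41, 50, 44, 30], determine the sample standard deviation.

14.8638

Step 1: Compute the mean: 33.4
Step 2: Sum of squared deviations from the mean: 1988.4
Step 3: Sample variance = 1988.4 / 9 = 220.9333
Step 4: Standard deviation = sqrt(220.9333) = 14.8638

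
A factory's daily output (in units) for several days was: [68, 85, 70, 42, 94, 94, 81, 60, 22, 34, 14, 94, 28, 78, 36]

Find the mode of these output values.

94

Step 1: Count the frequency of each value:
  14: appears 1 time(s)
  22: appears 1 time(s)
  28: appears 1 time(s)
  34: appears 1 time(s)
  36: appears 1 time(s)
  42: appears 1 time(s)
  60: appears 1 time(s)
  68: appears 1 time(s)
  70: appears 1 time(s)
  78: appears 1 time(s)
  81: appears 1 time(s)
  85: appears 1 time(s)
  94: appears 3 time(s)
Step 2: The value 94 appears most frequently (3 times).
Step 3: Mode = 94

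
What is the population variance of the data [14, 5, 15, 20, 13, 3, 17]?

33.102

Step 1: Compute the mean: (14 + 5 + 15 + 20 + 13 + 3 + 17) / 7 = 12.4286
Step 2: Compute squared deviations from the mean:
  (14 - 12.4286)^2 = 2.4694
  (5 - 12.4286)^2 = 55.1837
  (15 - 12.4286)^2 = 6.6122
  (20 - 12.4286)^2 = 57.3265
  (13 - 12.4286)^2 = 0.3265
  (3 - 12.4286)^2 = 88.898
  (17 - 12.4286)^2 = 20.898
Step 3: Sum of squared deviations = 231.7143
Step 4: Population variance = 231.7143 / 7 = 33.102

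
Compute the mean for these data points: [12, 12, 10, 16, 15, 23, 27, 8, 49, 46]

21.8

Step 1: Sum all values: 12 + 12 + 10 + 16 + 15 + 23 + 27 + 8 + 49 + 46 = 218
Step 2: Count the number of values: n = 10
Step 3: Mean = sum / n = 218 / 10 = 21.8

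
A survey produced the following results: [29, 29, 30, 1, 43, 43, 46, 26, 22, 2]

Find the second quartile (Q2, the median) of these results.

29

Step 1: Sort the data: [1, 2, 22, 26, 29, 29, 30, 43, 43, 46]
Step 2: n = 10
Step 3: Q2 is the median. Since n is even, it is the average of the values at positions 5 and 6:
  Q2 = (29 + 29) / 2 = 29
Step 4: Q2 = 29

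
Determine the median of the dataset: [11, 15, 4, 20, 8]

11

Step 1: Sort the data in ascending order: [4, 8, 11, 15, 20]
Step 2: The number of values is n = 5.
Step 3: Since n is odd, the median is the middle value at position 3: 11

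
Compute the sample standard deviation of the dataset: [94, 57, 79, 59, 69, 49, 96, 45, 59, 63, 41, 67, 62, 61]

16.194

Step 1: Compute the mean: 64.3571
Step 2: Sum of squared deviations from the mean: 3409.2143
Step 3: Sample variance = 3409.2143 / 13 = 262.2473
Step 4: Standard deviation = sqrt(262.2473) = 16.194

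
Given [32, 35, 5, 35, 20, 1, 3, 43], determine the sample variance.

281.9286

Step 1: Compute the mean: (32 + 35 + 5 + 35 + 20 + 1 + 3 + 43) / 8 = 21.75
Step 2: Compute squared deviations from the mean:
  (32 - 21.75)^2 = 105.0625
  (35 - 21.75)^2 = 175.5625
  (5 - 21.75)^2 = 280.5625
  (35 - 21.75)^2 = 175.5625
  (20 - 21.75)^2 = 3.0625
  (1 - 21.75)^2 = 430.5625
  (3 - 21.75)^2 = 351.5625
  (43 - 21.75)^2 = 451.5625
Step 3: Sum of squared deviations = 1973.5
Step 4: Sample variance = 1973.5 / 7 = 281.9286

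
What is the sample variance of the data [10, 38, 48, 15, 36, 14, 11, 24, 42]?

216.5278

Step 1: Compute the mean: (10 + 38 + 48 + 15 + 36 + 14 + 11 + 24 + 42) / 9 = 26.4444
Step 2: Compute squared deviations from the mean:
  (10 - 26.4444)^2 = 270.4198
  (38 - 26.4444)^2 = 133.5309
  (48 - 26.4444)^2 = 464.642
  (15 - 26.4444)^2 = 130.9753
  (36 - 26.4444)^2 = 91.3086
  (14 - 26.4444)^2 = 154.8642
  (11 - 26.4444)^2 = 238.5309
  (24 - 26.4444)^2 = 5.9753
  (42 - 26.4444)^2 = 241.9753
Step 3: Sum of squared deviations = 1732.2222
Step 4: Sample variance = 1732.2222 / 8 = 216.5278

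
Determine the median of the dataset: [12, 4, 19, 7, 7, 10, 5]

7

Step 1: Sort the data in ascending order: [4, 5, 7, 7, 10, 12, 19]
Step 2: The number of values is n = 7.
Step 3: Since n is odd, the median is the middle value at position 4: 7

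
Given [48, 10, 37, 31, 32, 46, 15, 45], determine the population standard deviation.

13.2853

Step 1: Compute the mean: 33
Step 2: Sum of squared deviations from the mean: 1412
Step 3: Population variance = 1412 / 8 = 176.5
Step 4: Standard deviation = sqrt(176.5) = 13.2853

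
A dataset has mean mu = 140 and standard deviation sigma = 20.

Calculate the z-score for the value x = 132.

-0.4

Step 1: Recall the z-score formula: z = (x - mu) / sigma
Step 2: Substitute values: z = (132 - 140) / 20
Step 3: z = -8 / 20 = -0.4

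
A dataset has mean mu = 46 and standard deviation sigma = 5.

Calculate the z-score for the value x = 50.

0.8

Step 1: Recall the z-score formula: z = (x - mu) / sigma
Step 2: Substitute values: z = (50 - 46) / 5
Step 3: z = 4 / 5 = 0.8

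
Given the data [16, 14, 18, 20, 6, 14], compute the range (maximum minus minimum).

14

Step 1: Identify the maximum value: max = 20
Step 2: Identify the minimum value: min = 6
Step 3: Range = max - min = 20 - 6 = 14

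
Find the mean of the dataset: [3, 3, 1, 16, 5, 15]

7.1667

Step 1: Sum all values: 3 + 3 + 1 + 16 + 5 + 15 = 43
Step 2: Count the number of values: n = 6
Step 3: Mean = sum / n = 43 / 6 = 7.1667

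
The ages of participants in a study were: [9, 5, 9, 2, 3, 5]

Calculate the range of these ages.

7

Step 1: Identify the maximum value: max = 9
Step 2: Identify the minimum value: min = 2
Step 3: Range = max - min = 9 - 2 = 7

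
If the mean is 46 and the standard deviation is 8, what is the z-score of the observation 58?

1.5

Step 1: Recall the z-score formula: z = (x - mu) / sigma
Step 2: Substitute values: z = (58 - 46) / 8
Step 3: z = 12 / 8 = 1.5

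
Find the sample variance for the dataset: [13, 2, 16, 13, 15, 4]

35.5

Step 1: Compute the mean: (13 + 2 + 16 + 13 + 15 + 4) / 6 = 10.5
Step 2: Compute squared deviations from the mean:
  (13 - 10.5)^2 = 6.25
  (2 - 10.5)^2 = 72.25
  (16 - 10.5)^2 = 30.25
  (13 - 10.5)^2 = 6.25
  (15 - 10.5)^2 = 20.25
  (4 - 10.5)^2 = 42.25
Step 3: Sum of squared deviations = 177.5
Step 4: Sample variance = 177.5 / 5 = 35.5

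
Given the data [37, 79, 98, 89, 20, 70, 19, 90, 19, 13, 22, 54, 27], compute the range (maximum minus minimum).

85

Step 1: Identify the maximum value: max = 98
Step 2: Identify the minimum value: min = 13
Step 3: Range = max - min = 98 - 13 = 85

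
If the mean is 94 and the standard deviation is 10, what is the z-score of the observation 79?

-1.5

Step 1: Recall the z-score formula: z = (x - mu) / sigma
Step 2: Substitute values: z = (79 - 94) / 10
Step 3: z = -15 / 10 = -1.5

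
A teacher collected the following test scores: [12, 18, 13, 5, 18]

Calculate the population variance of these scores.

22.96

Step 1: Compute the mean: (12 + 18 + 13 + 5 + 18) / 5 = 13.2
Step 2: Compute squared deviations from the mean:
  (12 - 13.2)^2 = 1.44
  (18 - 13.2)^2 = 23.04
  (13 - 13.2)^2 = 0.04
  (5 - 13.2)^2 = 67.24
  (18 - 13.2)^2 = 23.04
Step 3: Sum of squared deviations = 114.8
Step 4: Population variance = 114.8 / 5 = 22.96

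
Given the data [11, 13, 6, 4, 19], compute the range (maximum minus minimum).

15

Step 1: Identify the maximum value: max = 19
Step 2: Identify the minimum value: min = 4
Step 3: Range = max - min = 19 - 4 = 15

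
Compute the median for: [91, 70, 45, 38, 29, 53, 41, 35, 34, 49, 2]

41

Step 1: Sort the data in ascending order: [2, 29, 34, 35, 38, 41, 45, 49, 53, 70, 91]
Step 2: The number of values is n = 11.
Step 3: Since n is odd, the median is the middle value at position 6: 41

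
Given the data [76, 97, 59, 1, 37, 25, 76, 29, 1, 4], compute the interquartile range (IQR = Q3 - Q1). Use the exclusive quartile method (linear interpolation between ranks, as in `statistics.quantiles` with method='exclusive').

72.75

Step 1: Sort the data: [1, 1, 4, 25, 29, 37, 59, 76, 76, 97]
Step 2: n = 10
Step 3: Using the exclusive quartile method:
  Q1 = 3.25
  Q2 (median) = 33
  Q3 = 76
  IQR = Q3 - Q1 = 76 - 3.25 = 72.75
Step 4: IQR = 72.75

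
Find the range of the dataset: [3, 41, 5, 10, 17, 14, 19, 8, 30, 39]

38

Step 1: Identify the maximum value: max = 41
Step 2: Identify the minimum value: min = 3
Step 3: Range = max - min = 41 - 3 = 38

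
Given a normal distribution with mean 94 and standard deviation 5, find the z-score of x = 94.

0

Step 1: Recall the z-score formula: z = (x - mu) / sigma
Step 2: Substitute values: z = (94 - 94) / 5
Step 3: z = 0 / 5 = 0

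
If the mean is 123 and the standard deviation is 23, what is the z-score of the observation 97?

-1.1304

Step 1: Recall the z-score formula: z = (x - mu) / sigma
Step 2: Substitute values: z = (97 - 123) / 23
Step 3: z = -26 / 23 = -1.1304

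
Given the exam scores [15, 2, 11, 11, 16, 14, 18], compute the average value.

12.4286

Step 1: Sum all values: 15 + 2 + 11 + 11 + 16 + 14 + 18 = 87
Step 2: Count the number of values: n = 7
Step 3: Mean = sum / n = 87 / 7 = 12.4286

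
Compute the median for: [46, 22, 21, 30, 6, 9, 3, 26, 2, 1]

15

Step 1: Sort the data in ascending order: [1, 2, 3, 6, 9, 21, 22, 26, 30, 46]
Step 2: The number of values is n = 10.
Step 3: Since n is even, the median is the average of positions 5 and 6:
  Median = (9 + 21) / 2 = 15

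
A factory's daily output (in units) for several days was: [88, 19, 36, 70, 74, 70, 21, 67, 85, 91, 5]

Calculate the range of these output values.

86

Step 1: Identify the maximum value: max = 91
Step 2: Identify the minimum value: min = 5
Step 3: Range = max - min = 91 - 5 = 86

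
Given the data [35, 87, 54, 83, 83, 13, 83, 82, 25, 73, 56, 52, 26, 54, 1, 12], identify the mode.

83

Step 1: Count the frequency of each value:
  1: appears 1 time(s)
  12: appears 1 time(s)
  13: appears 1 time(s)
  25: appears 1 time(s)
  26: appears 1 time(s)
  35: appears 1 time(s)
  52: appears 1 time(s)
  54: appears 2 time(s)
  56: appears 1 time(s)
  73: appears 1 time(s)
  82: appears 1 time(s)
  83: appears 3 time(s)
  87: appears 1 time(s)
Step 2: The value 83 appears most frequently (3 times).
Step 3: Mode = 83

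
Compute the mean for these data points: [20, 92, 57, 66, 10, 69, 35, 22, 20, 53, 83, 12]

44.9167

Step 1: Sum all values: 20 + 92 + 57 + 66 + 10 + 69 + 35 + 22 + 20 + 53 + 83 + 12 = 539
Step 2: Count the number of values: n = 12
Step 3: Mean = sum / n = 539 / 12 = 44.9167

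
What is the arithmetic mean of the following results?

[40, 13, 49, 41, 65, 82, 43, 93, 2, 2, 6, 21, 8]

35.7692

Step 1: Sum all values: 40 + 13 + 49 + 41 + 65 + 82 + 43 + 93 + 2 + 2 + 6 + 21 + 8 = 465
Step 2: Count the number of values: n = 13
Step 3: Mean = sum / n = 465 / 13 = 35.7692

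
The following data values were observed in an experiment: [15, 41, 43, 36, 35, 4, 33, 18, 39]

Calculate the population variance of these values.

164.6667

Step 1: Compute the mean: (15 + 41 + 43 + 36 + 35 + 4 + 33 + 18 + 39) / 9 = 29.3333
Step 2: Compute squared deviations from the mean:
  (15 - 29.3333)^2 = 205.4444
  (41 - 29.3333)^2 = 136.1111
  (43 - 29.3333)^2 = 186.7778
  (36 - 29.3333)^2 = 44.4444
  (35 - 29.3333)^2 = 32.1111
  (4 - 29.3333)^2 = 641.7778
  (33 - 29.3333)^2 = 13.4444
  (18 - 29.3333)^2 = 128.4444
  (39 - 29.3333)^2 = 93.4444
Step 3: Sum of squared deviations = 1482
Step 4: Population variance = 1482 / 9 = 164.6667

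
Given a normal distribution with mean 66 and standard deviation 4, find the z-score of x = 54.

-3

Step 1: Recall the z-score formula: z = (x - mu) / sigma
Step 2: Substitute values: z = (54 - 66) / 4
Step 3: z = -12 / 4 = -3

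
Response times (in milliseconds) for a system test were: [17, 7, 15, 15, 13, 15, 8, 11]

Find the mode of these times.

15

Step 1: Count the frequency of each value:
  7: appears 1 time(s)
  8: appears 1 time(s)
  11: appears 1 time(s)
  13: appears 1 time(s)
  15: appears 3 time(s)
  17: appears 1 time(s)
Step 2: The value 15 appears most frequently (3 times).
Step 3: Mode = 15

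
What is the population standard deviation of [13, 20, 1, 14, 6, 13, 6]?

5.9247

Step 1: Compute the mean: 10.4286
Step 2: Sum of squared deviations from the mean: 245.7143
Step 3: Population variance = 245.7143 / 7 = 35.102
Step 4: Standard deviation = sqrt(35.102) = 5.9247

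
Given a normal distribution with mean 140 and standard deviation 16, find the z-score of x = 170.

1.875

Step 1: Recall the z-score formula: z = (x - mu) / sigma
Step 2: Substitute values: z = (170 - 140) / 16
Step 3: z = 30 / 16 = 1.875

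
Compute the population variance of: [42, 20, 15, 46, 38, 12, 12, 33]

173.1875

Step 1: Compute the mean: (42 + 20 + 15 + 46 + 38 + 12 + 12 + 33) / 8 = 27.25
Step 2: Compute squared deviations from the mean:
  (42 - 27.25)^2 = 217.5625
  (20 - 27.25)^2 = 52.5625
  (15 - 27.25)^2 = 150.0625
  (46 - 27.25)^2 = 351.5625
  (38 - 27.25)^2 = 115.5625
  (12 - 27.25)^2 = 232.5625
  (12 - 27.25)^2 = 232.5625
  (33 - 27.25)^2 = 33.0625
Step 3: Sum of squared deviations = 1385.5
Step 4: Population variance = 1385.5 / 8 = 173.1875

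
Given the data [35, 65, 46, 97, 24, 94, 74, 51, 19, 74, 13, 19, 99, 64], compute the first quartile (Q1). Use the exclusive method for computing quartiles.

22.75

Step 1: Sort the data: [13, 19, 19, 24, 35, 46, 51, 64, 65, 74, 74, 94, 97, 99]
Step 2: n = 14
Step 3: Using the exclusive quartile method:
  Q1 = 22.75
  Q2 (median) = 57.5
  Q3 = 79
  IQR = Q3 - Q1 = 79 - 22.75 = 56.25
Step 4: Q1 = 22.75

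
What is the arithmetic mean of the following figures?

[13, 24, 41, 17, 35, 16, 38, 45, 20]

27.6667

Step 1: Sum all values: 13 + 24 + 41 + 17 + 35 + 16 + 38 + 45 + 20 = 249
Step 2: Count the number of values: n = 9
Step 3: Mean = sum / n = 249 / 9 = 27.6667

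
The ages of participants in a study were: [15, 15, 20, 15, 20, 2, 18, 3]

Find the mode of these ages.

15

Step 1: Count the frequency of each value:
  2: appears 1 time(s)
  3: appears 1 time(s)
  15: appears 3 time(s)
  18: appears 1 time(s)
  20: appears 2 time(s)
Step 2: The value 15 appears most frequently (3 times).
Step 3: Mode = 15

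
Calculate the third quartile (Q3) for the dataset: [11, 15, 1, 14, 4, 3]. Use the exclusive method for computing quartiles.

14.25

Step 1: Sort the data: [1, 3, 4, 11, 14, 15]
Step 2: n = 6
Step 3: Using the exclusive quartile method:
  Q1 = 2.5
  Q2 (median) = 7.5
  Q3 = 14.25
  IQR = Q3 - Q1 = 14.25 - 2.5 = 11.75
Step 4: Q3 = 14.25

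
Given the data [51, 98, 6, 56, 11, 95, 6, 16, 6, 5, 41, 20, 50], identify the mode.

6

Step 1: Count the frequency of each value:
  5: appears 1 time(s)
  6: appears 3 time(s)
  11: appears 1 time(s)
  16: appears 1 time(s)
  20: appears 1 time(s)
  41: appears 1 time(s)
  50: appears 1 time(s)
  51: appears 1 time(s)
  56: appears 1 time(s)
  95: appears 1 time(s)
  98: appears 1 time(s)
Step 2: The value 6 appears most frequently (3 times).
Step 3: Mode = 6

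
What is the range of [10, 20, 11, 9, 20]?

11

Step 1: Identify the maximum value: max = 20
Step 2: Identify the minimum value: min = 9
Step 3: Range = max - min = 20 - 9 = 11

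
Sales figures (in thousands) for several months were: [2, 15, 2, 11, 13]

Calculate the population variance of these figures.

30.64

Step 1: Compute the mean: (2 + 15 + 2 + 11 + 13) / 5 = 8.6
Step 2: Compute squared deviations from the mean:
  (2 - 8.6)^2 = 43.56
  (15 - 8.6)^2 = 40.96
  (2 - 8.6)^2 = 43.56
  (11 - 8.6)^2 = 5.76
  (13 - 8.6)^2 = 19.36
Step 3: Sum of squared deviations = 153.2
Step 4: Population variance = 153.2 / 5 = 30.64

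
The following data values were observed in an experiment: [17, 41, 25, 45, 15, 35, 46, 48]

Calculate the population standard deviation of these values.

12.4599

Step 1: Compute the mean: 34
Step 2: Sum of squared deviations from the mean: 1242
Step 3: Population variance = 1242 / 8 = 155.25
Step 4: Standard deviation = sqrt(155.25) = 12.4599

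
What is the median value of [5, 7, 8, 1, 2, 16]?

6

Step 1: Sort the data in ascending order: [1, 2, 5, 7, 8, 16]
Step 2: The number of values is n = 6.
Step 3: Since n is even, the median is the average of positions 3 and 4:
  Median = (5 + 7) / 2 = 6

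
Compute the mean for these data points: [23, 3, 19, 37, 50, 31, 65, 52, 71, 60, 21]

39.2727

Step 1: Sum all values: 23 + 3 + 19 + 37 + 50 + 31 + 65 + 52 + 71 + 60 + 21 = 432
Step 2: Count the number of values: n = 11
Step 3: Mean = sum / n = 432 / 11 = 39.2727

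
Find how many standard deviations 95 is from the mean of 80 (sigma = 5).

3

Step 1: Recall the z-score formula: z = (x - mu) / sigma
Step 2: Substitute values: z = (95 - 80) / 5
Step 3: z = 15 / 5 = 3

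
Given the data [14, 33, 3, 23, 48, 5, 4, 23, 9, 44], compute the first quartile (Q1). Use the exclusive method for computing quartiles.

4.75

Step 1: Sort the data: [3, 4, 5, 9, 14, 23, 23, 33, 44, 48]
Step 2: n = 10
Step 3: Using the exclusive quartile method:
  Q1 = 4.75
  Q2 (median) = 18.5
  Q3 = 35.75
  IQR = Q3 - Q1 = 35.75 - 4.75 = 31
Step 4: Q1 = 4.75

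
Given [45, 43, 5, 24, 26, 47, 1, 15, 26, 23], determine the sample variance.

254.2778

Step 1: Compute the mean: (45 + 43 + 5 + 24 + 26 + 47 + 1 + 15 + 26 + 23) / 10 = 25.5
Step 2: Compute squared deviations from the mean:
  (45 - 25.5)^2 = 380.25
  (43 - 25.5)^2 = 306.25
  (5 - 25.5)^2 = 420.25
  (24 - 25.5)^2 = 2.25
  (26 - 25.5)^2 = 0.25
  (47 - 25.5)^2 = 462.25
  (1 - 25.5)^2 = 600.25
  (15 - 25.5)^2 = 110.25
  (26 - 25.5)^2 = 0.25
  (23 - 25.5)^2 = 6.25
Step 3: Sum of squared deviations = 2288.5
Step 4: Sample variance = 2288.5 / 9 = 254.2778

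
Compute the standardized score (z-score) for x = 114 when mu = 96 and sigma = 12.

1.5

Step 1: Recall the z-score formula: z = (x - mu) / sigma
Step 2: Substitute values: z = (114 - 96) / 12
Step 3: z = 18 / 12 = 1.5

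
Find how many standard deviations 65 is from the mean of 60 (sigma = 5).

1

Step 1: Recall the z-score formula: z = (x - mu) / sigma
Step 2: Substitute values: z = (65 - 60) / 5
Step 3: z = 5 / 5 = 1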